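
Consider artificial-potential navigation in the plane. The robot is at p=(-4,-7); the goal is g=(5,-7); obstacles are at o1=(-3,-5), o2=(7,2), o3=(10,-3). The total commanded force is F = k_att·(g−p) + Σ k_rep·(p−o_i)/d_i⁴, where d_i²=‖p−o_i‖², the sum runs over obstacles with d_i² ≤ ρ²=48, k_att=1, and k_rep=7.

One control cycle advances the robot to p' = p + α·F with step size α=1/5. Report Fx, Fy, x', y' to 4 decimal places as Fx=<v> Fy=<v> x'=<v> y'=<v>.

Fx=8.7200 Fy=-0.5600 x'=-2.2560 y'=-7.1120

F_att = 1·(g−p) = 1·(9,0) = (9.0000,0.0000)
o1: d²=5 ≤ ρ²=48; F_rep = 7·(-1,-2)/5² = (-0.2800,-0.5600)
o2: d²=202 > ρ²=48 → inactive
o3: d²=212 > ρ²=48 → inactive
F = F_att + ΣF_rep = (8.7200,-0.5600)
p' = p + 1/5·F = (-2.2560,-7.1120)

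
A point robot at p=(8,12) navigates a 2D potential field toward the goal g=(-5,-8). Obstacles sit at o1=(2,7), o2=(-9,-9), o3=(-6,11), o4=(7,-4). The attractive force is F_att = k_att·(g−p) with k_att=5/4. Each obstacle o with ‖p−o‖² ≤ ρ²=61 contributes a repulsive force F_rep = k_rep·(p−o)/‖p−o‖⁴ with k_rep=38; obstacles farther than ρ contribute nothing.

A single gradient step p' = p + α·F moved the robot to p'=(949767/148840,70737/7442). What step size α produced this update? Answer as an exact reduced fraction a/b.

F_att = 5/4·(g−p) = 5/4·(-13,-20) = (-16.2500,-25.0000)
o1: d²=61 ≤ ρ²=61; F_rep = 38·(6,5)/61² = (0.0613,0.0511)
o2: d²=730 > ρ²=61 → inactive
o3: d²=197 > ρ²=61 → inactive
o4: d²=257 > ρ²=61 → inactive
F = F_att + ΣF_rep = (-16.1887,-24.9489)
Δp = p'−p = (-1.6189,-2.4949); α = Δx/Fx = (-240953/148840) / (-240953/14884) = 1/10
check: Δy/Fy = (-18567/7442) / (-92835/3721) = 1/10 ✓

α = 1/10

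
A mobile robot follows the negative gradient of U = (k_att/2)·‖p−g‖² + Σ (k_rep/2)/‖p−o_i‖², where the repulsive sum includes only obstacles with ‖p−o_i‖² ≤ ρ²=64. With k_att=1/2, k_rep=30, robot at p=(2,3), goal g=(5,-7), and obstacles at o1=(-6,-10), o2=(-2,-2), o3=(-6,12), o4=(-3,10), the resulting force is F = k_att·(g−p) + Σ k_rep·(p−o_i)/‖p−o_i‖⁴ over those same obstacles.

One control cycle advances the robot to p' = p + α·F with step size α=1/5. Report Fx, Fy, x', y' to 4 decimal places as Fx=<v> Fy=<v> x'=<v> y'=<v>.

F_att = 1/2·(g−p) = 1/2·(3,-10) = (1.5000,-5.0000)
o1: d²=233 > ρ²=64 → inactive
o2: d²=41 ≤ ρ²=64; F_rep = 30·(4,5)/41² = (0.0714,0.0892)
o3: d²=145 > ρ²=64 → inactive
o4: d²=74 > ρ²=64 → inactive
F = F_att + ΣF_rep = (1.5714,-4.9108)
p' = p + 1/5·F = (2.3143,2.0178)

Fx=1.5714 Fy=-4.9108 x'=2.3143 y'=2.0178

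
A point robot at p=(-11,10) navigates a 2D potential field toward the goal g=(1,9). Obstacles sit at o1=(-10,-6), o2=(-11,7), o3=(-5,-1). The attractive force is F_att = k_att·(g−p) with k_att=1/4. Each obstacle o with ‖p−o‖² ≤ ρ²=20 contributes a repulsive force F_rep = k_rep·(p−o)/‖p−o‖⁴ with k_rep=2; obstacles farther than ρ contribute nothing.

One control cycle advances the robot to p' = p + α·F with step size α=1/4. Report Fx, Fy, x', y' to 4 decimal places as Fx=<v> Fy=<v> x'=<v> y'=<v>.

Fx=3.0000 Fy=-0.1759 x'=-10.2500 y'=9.9560

F_att = 1/4·(g−p) = 1/4·(12,-1) = (3.0000,-0.2500)
o1: d²=257 > ρ²=20 → inactive
o2: d²=9 ≤ ρ²=20; F_rep = 2·(0,3)/9² = (0.0000,0.0741)
o3: d²=157 > ρ²=20 → inactive
F = F_att + ΣF_rep = (3.0000,-0.1759)
p' = p + 1/4·F = (-10.2500,9.9560)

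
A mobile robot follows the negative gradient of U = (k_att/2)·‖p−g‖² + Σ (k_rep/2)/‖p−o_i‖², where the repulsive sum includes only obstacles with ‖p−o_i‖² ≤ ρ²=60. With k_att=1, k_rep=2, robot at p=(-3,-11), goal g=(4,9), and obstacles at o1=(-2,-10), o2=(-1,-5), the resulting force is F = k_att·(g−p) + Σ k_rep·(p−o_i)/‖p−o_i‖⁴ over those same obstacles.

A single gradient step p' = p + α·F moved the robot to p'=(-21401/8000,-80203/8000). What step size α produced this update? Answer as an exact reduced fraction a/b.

F_att = 1·(g−p) = 1·(7,20) = (7.0000,20.0000)
o1: d²=2 ≤ ρ²=60; F_rep = 2·(-1,-1)/2² = (-0.5000,-0.5000)
o2: d²=40 ≤ ρ²=60; F_rep = 2·(-2,-6)/40² = (-0.0025,-0.0075)
F = F_att + ΣF_rep = (6.4975,19.4925)
Δp = p'−p = (0.3249,0.9746); α = Δx/Fx = (2599/8000) / (2599/400) = 1/20
check: Δy/Fy = (7797/8000) / (7797/400) = 1/20 ✓

α = 1/20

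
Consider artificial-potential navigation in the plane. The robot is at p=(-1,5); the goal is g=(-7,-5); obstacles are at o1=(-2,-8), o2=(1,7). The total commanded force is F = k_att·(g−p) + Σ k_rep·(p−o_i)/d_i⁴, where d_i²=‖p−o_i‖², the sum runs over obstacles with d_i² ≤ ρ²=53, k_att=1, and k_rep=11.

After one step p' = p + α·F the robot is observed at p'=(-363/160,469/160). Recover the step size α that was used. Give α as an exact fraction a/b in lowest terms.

α = 1/5

F_att = 1·(g−p) = 1·(-6,-10) = (-6.0000,-10.0000)
o1: d²=170 > ρ²=53 → inactive
o2: d²=8 ≤ ρ²=53; F_rep = 11·(-2,-2)/8² = (-0.3438,-0.3438)
F = F_att + ΣF_rep = (-6.3438,-10.3438)
Δp = p'−p = (-1.2688,-2.0688); α = Δx/Fx = (-203/160) / (-203/32) = 1/5
check: Δy/Fy = (-331/160) / (-331/32) = 1/5 ✓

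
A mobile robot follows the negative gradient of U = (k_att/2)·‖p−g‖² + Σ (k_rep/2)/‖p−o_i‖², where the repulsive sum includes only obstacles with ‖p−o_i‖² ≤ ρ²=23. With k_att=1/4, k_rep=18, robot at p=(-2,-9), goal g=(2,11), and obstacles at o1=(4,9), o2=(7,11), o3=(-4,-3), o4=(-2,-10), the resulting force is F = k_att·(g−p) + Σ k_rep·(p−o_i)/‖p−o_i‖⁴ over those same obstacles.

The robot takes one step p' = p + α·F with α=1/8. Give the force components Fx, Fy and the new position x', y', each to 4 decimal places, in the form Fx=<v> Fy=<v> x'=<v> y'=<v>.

Fx=1.0000 Fy=23.0000 x'=-1.8750 y'=-6.1250

F_att = 1/4·(g−p) = 1/4·(4,20) = (1.0000,5.0000)
o1: d²=360 > ρ²=23 → inactive
o2: d²=481 > ρ²=23 → inactive
o3: d²=40 > ρ²=23 → inactive
o4: d²=1 ≤ ρ²=23; F_rep = 18·(0,1)/1² = (0.0000,18.0000)
F = F_att + ΣF_rep = (1.0000,23.0000)
p' = p + 1/8·F = (-1.8750,-6.1250)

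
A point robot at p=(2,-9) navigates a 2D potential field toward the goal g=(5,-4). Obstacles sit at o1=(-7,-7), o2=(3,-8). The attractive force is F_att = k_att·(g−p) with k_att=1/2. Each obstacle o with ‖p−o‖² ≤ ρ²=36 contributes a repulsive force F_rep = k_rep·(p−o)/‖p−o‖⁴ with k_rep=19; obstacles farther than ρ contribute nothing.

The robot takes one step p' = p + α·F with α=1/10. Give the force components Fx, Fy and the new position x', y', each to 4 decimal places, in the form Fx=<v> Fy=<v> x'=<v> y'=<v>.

F_att = 1/2·(g−p) = 1/2·(3,5) = (1.5000,2.5000)
o1: d²=85 > ρ²=36 → inactive
o2: d²=2 ≤ ρ²=36; F_rep = 19·(-1,-1)/2² = (-4.7500,-4.7500)
F = F_att + ΣF_rep = (-3.2500,-2.2500)
p' = p + 1/10·F = (1.6750,-9.2250)

Fx=-3.2500 Fy=-2.2500 x'=1.6750 y'=-9.2250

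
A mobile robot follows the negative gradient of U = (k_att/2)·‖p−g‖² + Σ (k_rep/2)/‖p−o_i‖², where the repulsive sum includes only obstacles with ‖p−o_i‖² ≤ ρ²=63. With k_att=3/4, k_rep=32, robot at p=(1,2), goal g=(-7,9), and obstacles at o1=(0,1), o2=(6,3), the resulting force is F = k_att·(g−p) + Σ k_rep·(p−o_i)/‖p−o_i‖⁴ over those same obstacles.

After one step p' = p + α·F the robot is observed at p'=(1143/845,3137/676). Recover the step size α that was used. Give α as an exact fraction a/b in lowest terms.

α = 1/5

F_att = 3/4·(g−p) = 3/4·(-8,7) = (-6.0000,5.2500)
o1: d²=2 ≤ ρ²=63; F_rep = 32·(1,1)/2² = (8.0000,8.0000)
o2: d²=26 ≤ ρ²=63; F_rep = 32·(-5,-1)/26² = (-0.2367,-0.0473)
F = F_att + ΣF_rep = (1.7633,13.2027)
Δp = p'−p = (0.3527,2.6405); α = Δx/Fx = (298/845) / (298/169) = 1/5
check: Δy/Fy = (1785/676) / (8925/676) = 1/5 ✓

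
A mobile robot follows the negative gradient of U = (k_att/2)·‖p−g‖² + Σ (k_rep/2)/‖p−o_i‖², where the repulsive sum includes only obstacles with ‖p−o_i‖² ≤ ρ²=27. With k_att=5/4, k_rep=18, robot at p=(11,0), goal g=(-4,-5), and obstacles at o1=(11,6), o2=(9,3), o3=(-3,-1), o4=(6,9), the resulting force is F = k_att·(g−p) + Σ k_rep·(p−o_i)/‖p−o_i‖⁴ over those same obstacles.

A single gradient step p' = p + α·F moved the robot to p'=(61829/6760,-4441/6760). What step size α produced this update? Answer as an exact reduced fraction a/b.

F_att = 5/4·(g−p) = 5/4·(-15,-5) = (-18.7500,-6.2500)
o1: d²=36 > ρ²=27 → inactive
o2: d²=13 ≤ ρ²=27; F_rep = 18·(2,-3)/13² = (0.2130,-0.3195)
o3: d²=197 > ρ²=27 → inactive
o4: d²=106 > ρ²=27 → inactive
F = F_att + ΣF_rep = (-18.5370,-6.5695)
Δp = p'−p = (-1.8537,-0.6570); α = Δx/Fx = (-12531/6760) / (-12531/676) = 1/10
check: Δy/Fy = (-4441/6760) / (-4441/676) = 1/10 ✓

α = 1/10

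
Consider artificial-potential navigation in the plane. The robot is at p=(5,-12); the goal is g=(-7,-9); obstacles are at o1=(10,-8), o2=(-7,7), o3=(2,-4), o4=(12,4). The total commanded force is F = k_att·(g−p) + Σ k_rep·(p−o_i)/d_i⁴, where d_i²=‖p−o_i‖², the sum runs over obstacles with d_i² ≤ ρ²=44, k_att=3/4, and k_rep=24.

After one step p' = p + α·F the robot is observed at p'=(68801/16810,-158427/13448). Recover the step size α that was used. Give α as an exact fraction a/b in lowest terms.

α = 1/10

F_att = 3/4·(g−p) = 3/4·(-12,3) = (-9.0000,2.2500)
o1: d²=41 ≤ ρ²=44; F_rep = 24·(-5,-4)/41² = (-0.0714,-0.0571)
o2: d²=505 > ρ²=44 → inactive
o3: d²=73 > ρ²=44 → inactive
o4: d²=305 > ρ²=44 → inactive
F = F_att + ΣF_rep = (-9.0714,2.1929)
Δp = p'−p = (-0.9071,0.2193); α = Δx/Fx = (-15249/16810) / (-15249/1681) = 1/10
check: Δy/Fy = (2949/13448) / (14745/6724) = 1/10 ✓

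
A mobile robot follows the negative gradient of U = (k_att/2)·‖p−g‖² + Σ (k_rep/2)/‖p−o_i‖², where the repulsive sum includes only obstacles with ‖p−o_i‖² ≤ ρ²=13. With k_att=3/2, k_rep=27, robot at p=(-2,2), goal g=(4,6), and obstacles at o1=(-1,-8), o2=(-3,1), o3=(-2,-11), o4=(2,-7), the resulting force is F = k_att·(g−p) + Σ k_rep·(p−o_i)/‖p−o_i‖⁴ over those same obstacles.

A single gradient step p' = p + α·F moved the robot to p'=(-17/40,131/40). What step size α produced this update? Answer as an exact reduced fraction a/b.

F_att = 3/2·(g−p) = 3/2·(6,4) = (9.0000,6.0000)
o1: d²=101 > ρ²=13 → inactive
o2: d²=2 ≤ ρ²=13; F_rep = 27·(1,1)/2² = (6.7500,6.7500)
o3: d²=169 > ρ²=13 → inactive
o4: d²=97 > ρ²=13 → inactive
F = F_att + ΣF_rep = (15.7500,12.7500)
Δp = p'−p = (1.5750,1.2750); α = Δx/Fx = (63/40) / (63/4) = 1/10
check: Δy/Fy = (51/40) / (51/4) = 1/10 ✓

α = 1/10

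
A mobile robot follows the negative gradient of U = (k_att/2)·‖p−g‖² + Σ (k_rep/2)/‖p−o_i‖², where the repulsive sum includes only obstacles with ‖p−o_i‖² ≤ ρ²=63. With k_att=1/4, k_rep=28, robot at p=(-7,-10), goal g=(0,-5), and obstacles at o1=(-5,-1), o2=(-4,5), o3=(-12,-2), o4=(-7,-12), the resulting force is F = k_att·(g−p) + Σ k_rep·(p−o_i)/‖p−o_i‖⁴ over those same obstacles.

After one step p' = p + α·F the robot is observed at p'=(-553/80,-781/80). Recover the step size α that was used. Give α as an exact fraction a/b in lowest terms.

F_att = 1/4·(g−p) = 1/4·(7,5) = (1.7500,1.2500)
o1: d²=85 > ρ²=63 → inactive
o2: d²=234 > ρ²=63 → inactive
o3: d²=89 > ρ²=63 → inactive
o4: d²=4 ≤ ρ²=63; F_rep = 28·(0,2)/4² = (0.0000,3.5000)
F = F_att + ΣF_rep = (1.7500,4.7500)
Δp = p'−p = (0.0875,0.2375); α = Δx/Fx = (7/80) / (7/4) = 1/20
check: Δy/Fy = (19/80) / (19/4) = 1/20 ✓

α = 1/20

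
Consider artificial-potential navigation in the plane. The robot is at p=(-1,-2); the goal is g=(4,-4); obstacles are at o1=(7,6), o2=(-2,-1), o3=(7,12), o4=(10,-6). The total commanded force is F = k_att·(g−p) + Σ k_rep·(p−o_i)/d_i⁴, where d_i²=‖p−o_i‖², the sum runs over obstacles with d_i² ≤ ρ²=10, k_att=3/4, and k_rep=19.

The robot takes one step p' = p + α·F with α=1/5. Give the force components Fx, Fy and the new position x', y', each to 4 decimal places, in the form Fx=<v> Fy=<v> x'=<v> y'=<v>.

F_att = 3/4·(g−p) = 3/4·(5,-2) = (3.7500,-1.5000)
o1: d²=128 > ρ²=10 → inactive
o2: d²=2 ≤ ρ²=10; F_rep = 19·(1,-1)/2² = (4.7500,-4.7500)
o3: d²=260 > ρ²=10 → inactive
o4: d²=137 > ρ²=10 → inactive
F = F_att + ΣF_rep = (8.5000,-6.2500)
p' = p + 1/5·F = (0.7000,-3.2500)

Fx=8.5000 Fy=-6.2500 x'=0.7000 y'=-3.2500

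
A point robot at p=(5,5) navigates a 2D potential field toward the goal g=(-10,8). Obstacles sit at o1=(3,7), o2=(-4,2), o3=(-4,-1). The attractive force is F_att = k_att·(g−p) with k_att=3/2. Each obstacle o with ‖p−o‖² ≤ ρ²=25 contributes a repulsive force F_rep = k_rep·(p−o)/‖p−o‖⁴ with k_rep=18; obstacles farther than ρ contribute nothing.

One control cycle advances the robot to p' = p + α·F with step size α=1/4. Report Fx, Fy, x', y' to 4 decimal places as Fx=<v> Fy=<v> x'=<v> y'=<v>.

F_att = 3/2·(g−p) = 3/2·(-15,3) = (-22.5000,4.5000)
o1: d²=8 ≤ ρ²=25; F_rep = 18·(2,-2)/8² = (0.5625,-0.5625)
o2: d²=90 > ρ²=25 → inactive
o3: d²=117 > ρ²=25 → inactive
F = F_att + ΣF_rep = (-21.9375,3.9375)
p' = p + 1/4·F = (-0.4844,5.9844)

Fx=-21.9375 Fy=3.9375 x'=-0.4844 y'=5.9844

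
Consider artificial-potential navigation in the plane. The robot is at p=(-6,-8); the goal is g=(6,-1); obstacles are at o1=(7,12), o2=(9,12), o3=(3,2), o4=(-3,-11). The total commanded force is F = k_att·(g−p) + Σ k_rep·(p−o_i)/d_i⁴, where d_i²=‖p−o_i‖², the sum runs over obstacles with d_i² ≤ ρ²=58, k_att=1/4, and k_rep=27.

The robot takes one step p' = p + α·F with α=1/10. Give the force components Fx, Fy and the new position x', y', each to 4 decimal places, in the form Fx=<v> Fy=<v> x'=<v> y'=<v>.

F_att = 1/4·(g−p) = 1/4·(12,7) = (3.0000,1.7500)
o1: d²=569 > ρ²=58 → inactive
o2: d²=625 > ρ²=58 → inactive
o3: d²=181 > ρ²=58 → inactive
o4: d²=18 ≤ ρ²=58; F_rep = 27·(-3,3)/18² = (-0.2500,0.2500)
F = F_att + ΣF_rep = (2.7500,2.0000)
p' = p + 1/10·F = (-5.7250,-7.8000)

Fx=2.7500 Fy=2.0000 x'=-5.7250 y'=-7.8000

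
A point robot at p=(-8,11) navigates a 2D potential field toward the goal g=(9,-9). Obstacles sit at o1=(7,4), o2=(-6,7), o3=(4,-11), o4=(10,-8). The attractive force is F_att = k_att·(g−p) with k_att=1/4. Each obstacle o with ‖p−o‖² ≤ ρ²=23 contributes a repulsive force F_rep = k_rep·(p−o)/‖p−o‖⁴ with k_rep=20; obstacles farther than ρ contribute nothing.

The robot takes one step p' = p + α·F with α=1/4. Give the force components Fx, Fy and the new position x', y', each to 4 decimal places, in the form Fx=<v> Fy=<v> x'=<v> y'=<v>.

F_att = 1/4·(g−p) = 1/4·(17,-20) = (4.2500,-5.0000)
o1: d²=274 > ρ²=23 → inactive
o2: d²=20 ≤ ρ²=23; F_rep = 20·(-2,4)/20² = (-0.1000,0.2000)
o3: d²=628 > ρ²=23 → inactive
o4: d²=685 > ρ²=23 → inactive
F = F_att + ΣF_rep = (4.1500,-4.8000)
p' = p + 1/4·F = (-6.9625,9.8000)

Fx=4.1500 Fy=-4.8000 x'=-6.9625 y'=9.8000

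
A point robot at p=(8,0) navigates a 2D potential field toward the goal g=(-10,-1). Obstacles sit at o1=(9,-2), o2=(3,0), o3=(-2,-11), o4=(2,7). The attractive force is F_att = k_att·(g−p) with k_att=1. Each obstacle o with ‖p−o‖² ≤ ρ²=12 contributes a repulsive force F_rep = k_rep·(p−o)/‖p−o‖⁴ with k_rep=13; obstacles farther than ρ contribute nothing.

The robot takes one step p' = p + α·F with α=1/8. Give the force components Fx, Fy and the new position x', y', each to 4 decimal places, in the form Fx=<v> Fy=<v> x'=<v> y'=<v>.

Fx=-18.5200 Fy=0.0400 x'=5.6850 y'=0.0050

F_att = 1·(g−p) = 1·(-18,-1) = (-18.0000,-1.0000)
o1: d²=5 ≤ ρ²=12; F_rep = 13·(-1,2)/5² = (-0.5200,1.0400)
o2: d²=25 > ρ²=12 → inactive
o3: d²=221 > ρ²=12 → inactive
o4: d²=85 > ρ²=12 → inactive
F = F_att + ΣF_rep = (-18.5200,0.0400)
p' = p + 1/8·F = (5.6850,0.0050)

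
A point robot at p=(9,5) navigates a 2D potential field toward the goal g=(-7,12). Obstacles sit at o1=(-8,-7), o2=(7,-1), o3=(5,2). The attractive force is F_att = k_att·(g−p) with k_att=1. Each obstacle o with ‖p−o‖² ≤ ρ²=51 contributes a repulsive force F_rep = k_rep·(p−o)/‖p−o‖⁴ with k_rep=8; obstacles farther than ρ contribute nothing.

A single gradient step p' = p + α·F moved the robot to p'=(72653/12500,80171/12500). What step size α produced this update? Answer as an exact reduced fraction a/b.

α = 1/5

F_att = 1·(g−p) = 1·(-16,7) = (-16.0000,7.0000)
o1: d²=433 > ρ²=51 → inactive
o2: d²=40 ≤ ρ²=51; F_rep = 8·(2,6)/40² = (0.0100,0.0300)
o3: d²=25 ≤ ρ²=51; F_rep = 8·(4,3)/25² = (0.0512,0.0384)
F = F_att + ΣF_rep = (-15.9388,7.0684)
Δp = p'−p = (-3.1878,1.4137); α = Δx/Fx = (-39847/12500) / (-39847/2500) = 1/5
check: Δy/Fy = (17671/12500) / (17671/2500) = 1/5 ✓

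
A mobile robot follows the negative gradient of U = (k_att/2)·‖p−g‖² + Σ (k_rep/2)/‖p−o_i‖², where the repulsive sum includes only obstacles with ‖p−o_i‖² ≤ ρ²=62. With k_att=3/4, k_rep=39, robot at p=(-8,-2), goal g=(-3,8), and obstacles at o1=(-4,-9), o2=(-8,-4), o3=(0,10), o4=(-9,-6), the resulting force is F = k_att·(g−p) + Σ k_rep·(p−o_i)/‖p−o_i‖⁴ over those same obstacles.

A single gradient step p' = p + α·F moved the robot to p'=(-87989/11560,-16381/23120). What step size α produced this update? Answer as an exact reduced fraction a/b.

F_att = 3/4·(g−p) = 3/4·(5,10) = (3.7500,7.5000)
o1: d²=65 > ρ²=62 → inactive
o2: d²=4 ≤ ρ²=62; F_rep = 39·(0,2)/4² = (0.0000,4.8750)
o3: d²=208 > ρ²=62 → inactive
o4: d²=17 ≤ ρ²=62; F_rep = 39·(1,4)/17² = (0.1349,0.5398)
F = F_att + ΣF_rep = (3.8849,12.9148)
Δp = p'−p = (0.3885,1.2915); α = Δx/Fx = (4491/11560) / (4491/1156) = 1/10
check: Δy/Fy = (29859/23120) / (29859/2312) = 1/10 ✓

α = 1/10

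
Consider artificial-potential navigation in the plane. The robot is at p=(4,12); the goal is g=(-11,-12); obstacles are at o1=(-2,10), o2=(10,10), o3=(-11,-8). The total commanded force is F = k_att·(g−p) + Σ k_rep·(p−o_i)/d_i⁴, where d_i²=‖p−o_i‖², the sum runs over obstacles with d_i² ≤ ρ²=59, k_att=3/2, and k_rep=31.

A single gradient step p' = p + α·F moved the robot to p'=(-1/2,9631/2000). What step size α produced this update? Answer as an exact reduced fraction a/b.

α = 1/5

F_att = 3/2·(g−p) = 3/2·(-15,-24) = (-22.5000,-36.0000)
o1: d²=40 ≤ ρ²=59; F_rep = 31·(6,2)/40² = (0.1163,0.0387)
o2: d²=40 ≤ ρ²=59; F_rep = 31·(-6,2)/40² = (-0.1163,0.0387)
o3: d²=625 > ρ²=59 → inactive
F = F_att + ΣF_rep = (-22.5000,-35.9225)
Δp = p'−p = (-4.5000,-7.1845); α = Δx/Fx = (-9/2) / (-45/2) = 1/5
check: Δy/Fy = (-14369/2000) / (-14369/400) = 1/5 ✓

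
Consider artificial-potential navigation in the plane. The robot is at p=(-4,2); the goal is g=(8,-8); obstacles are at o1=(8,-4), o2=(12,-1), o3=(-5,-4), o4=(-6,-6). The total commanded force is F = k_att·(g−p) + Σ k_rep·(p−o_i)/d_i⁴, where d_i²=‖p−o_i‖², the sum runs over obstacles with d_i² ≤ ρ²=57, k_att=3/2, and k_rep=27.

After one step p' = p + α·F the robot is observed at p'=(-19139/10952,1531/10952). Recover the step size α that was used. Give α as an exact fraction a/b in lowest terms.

α = 1/8

F_att = 3/2·(g−p) = 3/2·(12,-10) = (18.0000,-15.0000)
o1: d²=180 > ρ²=57 → inactive
o2: d²=265 > ρ²=57 → inactive
o3: d²=37 ≤ ρ²=57; F_rep = 27·(1,6)/37² = (0.0197,0.1183)
o4: d²=68 > ρ²=57 → inactive
F = F_att + ΣF_rep = (18.0197,-14.8817)
Δp = p'−p = (2.2525,-1.8602); α = Δx/Fx = (24669/10952) / (24669/1369) = 1/8
check: Δy/Fy = (-20373/10952) / (-20373/1369) = 1/8 ✓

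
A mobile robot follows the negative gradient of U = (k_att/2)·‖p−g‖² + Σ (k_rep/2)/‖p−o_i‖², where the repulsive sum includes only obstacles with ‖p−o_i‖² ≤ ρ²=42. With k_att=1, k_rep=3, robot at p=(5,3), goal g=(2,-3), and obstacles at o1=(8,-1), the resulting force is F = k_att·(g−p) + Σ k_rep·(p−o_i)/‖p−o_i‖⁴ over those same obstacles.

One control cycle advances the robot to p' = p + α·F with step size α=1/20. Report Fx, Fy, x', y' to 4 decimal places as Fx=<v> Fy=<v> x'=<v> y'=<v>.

F_att = 1·(g−p) = 1·(-3,-6) = (-3.0000,-6.0000)
o1: d²=25 ≤ ρ²=42; F_rep = 3·(-3,4)/25² = (-0.0144,0.0192)
F = F_att + ΣF_rep = (-3.0144,-5.9808)
p' = p + 1/20·F = (4.8493,2.7010)

Fx=-3.0144 Fy=-5.9808 x'=4.8493 y'=2.7010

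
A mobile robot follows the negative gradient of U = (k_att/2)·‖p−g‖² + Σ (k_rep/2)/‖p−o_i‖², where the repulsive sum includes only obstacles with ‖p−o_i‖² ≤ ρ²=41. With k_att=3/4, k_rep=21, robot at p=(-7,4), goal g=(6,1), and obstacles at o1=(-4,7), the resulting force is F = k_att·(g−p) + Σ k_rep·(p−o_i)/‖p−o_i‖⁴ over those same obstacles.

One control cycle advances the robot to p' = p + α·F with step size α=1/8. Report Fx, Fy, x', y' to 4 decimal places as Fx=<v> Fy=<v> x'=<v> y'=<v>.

Fx=9.5556 Fy=-2.4444 x'=-5.8056 y'=3.6944

F_att = 3/4·(g−p) = 3/4·(13,-3) = (9.7500,-2.2500)
o1: d²=18 ≤ ρ²=41; F_rep = 21·(-3,-3)/18² = (-0.1944,-0.1944)
F = F_att + ΣF_rep = (9.5556,-2.4444)
p' = p + 1/8·F = (-5.8056,3.6944)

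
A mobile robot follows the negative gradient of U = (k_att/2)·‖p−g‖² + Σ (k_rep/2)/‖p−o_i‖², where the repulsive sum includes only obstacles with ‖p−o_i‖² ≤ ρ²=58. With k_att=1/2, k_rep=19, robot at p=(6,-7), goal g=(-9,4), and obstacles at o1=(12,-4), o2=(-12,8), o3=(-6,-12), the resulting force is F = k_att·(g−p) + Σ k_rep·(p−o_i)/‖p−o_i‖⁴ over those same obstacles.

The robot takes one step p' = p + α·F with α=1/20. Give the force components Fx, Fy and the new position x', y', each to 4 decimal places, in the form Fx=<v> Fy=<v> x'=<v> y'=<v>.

F_att = 1/2·(g−p) = 1/2·(-15,11) = (-7.5000,5.5000)
o1: d²=45 ≤ ρ²=58; F_rep = 19·(-6,-3)/45² = (-0.0563,-0.0281)
o2: d²=549 > ρ²=58 → inactive
o3: d²=169 > ρ²=58 → inactive
F = F_att + ΣF_rep = (-7.5563,5.4719)
p' = p + 1/20·F = (5.6222,-6.7264)

Fx=-7.5563 Fy=5.4719 x'=5.6222 y'=-6.7264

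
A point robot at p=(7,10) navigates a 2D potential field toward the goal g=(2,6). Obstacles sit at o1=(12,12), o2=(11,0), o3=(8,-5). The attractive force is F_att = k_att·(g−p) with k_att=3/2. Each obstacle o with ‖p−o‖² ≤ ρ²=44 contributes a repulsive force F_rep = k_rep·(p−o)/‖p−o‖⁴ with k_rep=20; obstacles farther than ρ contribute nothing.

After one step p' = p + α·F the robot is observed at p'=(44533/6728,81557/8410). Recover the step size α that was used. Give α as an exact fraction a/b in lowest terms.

α = 1/20

F_att = 3/2·(g−p) = 3/2·(-5,-4) = (-7.5000,-6.0000)
o1: d²=29 ≤ ρ²=44; F_rep = 20·(-5,-2)/29² = (-0.1189,-0.0476)
o2: d²=116 > ρ²=44 → inactive
o3: d²=226 > ρ²=44 → inactive
F = F_att + ΣF_rep = (-7.6189,-6.0476)
Δp = p'−p = (-0.3809,-0.3024); α = Δx/Fx = (-2563/6728) / (-12815/1682) = 1/20
check: Δy/Fy = (-2543/8410) / (-5086/841) = 1/20 ✓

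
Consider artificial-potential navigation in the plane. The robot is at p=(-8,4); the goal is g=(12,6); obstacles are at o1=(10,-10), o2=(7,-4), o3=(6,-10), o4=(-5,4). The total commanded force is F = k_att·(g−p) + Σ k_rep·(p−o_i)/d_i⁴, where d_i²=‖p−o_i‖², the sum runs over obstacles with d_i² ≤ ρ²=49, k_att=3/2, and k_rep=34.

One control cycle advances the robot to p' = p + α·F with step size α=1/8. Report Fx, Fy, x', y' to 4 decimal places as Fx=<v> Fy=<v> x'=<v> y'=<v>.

Fx=28.7407 Fy=3.0000 x'=-4.4074 y'=4.3750

F_att = 3/2·(g−p) = 3/2·(20,2) = (30.0000,3.0000)
o1: d²=520 > ρ²=49 → inactive
o2: d²=289 > ρ²=49 → inactive
o3: d²=392 > ρ²=49 → inactive
o4: d²=9 ≤ ρ²=49; F_rep = 34·(-3,0)/9² = (-1.2593,0.0000)
F = F_att + ΣF_rep = (28.7407,3.0000)
p' = p + 1/8·F = (-4.4074,4.3750)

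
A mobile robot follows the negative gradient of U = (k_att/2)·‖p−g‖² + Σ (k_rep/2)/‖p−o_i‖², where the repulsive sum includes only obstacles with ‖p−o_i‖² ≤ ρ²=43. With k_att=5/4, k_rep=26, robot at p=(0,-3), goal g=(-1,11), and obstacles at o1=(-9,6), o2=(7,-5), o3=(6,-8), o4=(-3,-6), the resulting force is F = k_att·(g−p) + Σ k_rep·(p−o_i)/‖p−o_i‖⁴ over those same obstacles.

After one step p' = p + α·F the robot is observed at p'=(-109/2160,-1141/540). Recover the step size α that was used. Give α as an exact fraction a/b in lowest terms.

F_att = 5/4·(g−p) = 5/4·(-1,14) = (-1.2500,17.5000)
o1: d²=162 > ρ²=43 → inactive
o2: d²=53 > ρ²=43 → inactive
o3: d²=61 > ρ²=43 → inactive
o4: d²=18 ≤ ρ²=43; F_rep = 26·(3,3)/18² = (0.2407,0.2407)
F = F_att + ΣF_rep = (-1.0093,17.7407)
Δp = p'−p = (-0.0505,0.8870); α = Δx/Fx = (-109/2160) / (-109/108) = 1/20
check: Δy/Fy = (479/540) / (479/27) = 1/20 ✓

α = 1/20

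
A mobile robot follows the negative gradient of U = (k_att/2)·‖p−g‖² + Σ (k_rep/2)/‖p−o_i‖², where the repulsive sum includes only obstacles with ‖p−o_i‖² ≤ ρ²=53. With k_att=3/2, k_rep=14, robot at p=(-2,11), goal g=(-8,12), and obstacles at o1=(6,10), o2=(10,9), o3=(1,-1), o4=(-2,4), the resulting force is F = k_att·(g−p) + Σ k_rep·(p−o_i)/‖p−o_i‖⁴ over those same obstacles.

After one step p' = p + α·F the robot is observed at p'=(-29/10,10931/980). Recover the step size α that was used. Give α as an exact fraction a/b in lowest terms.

F_att = 3/2·(g−p) = 3/2·(-6,1) = (-9.0000,1.5000)
o1: d²=65 > ρ²=53 → inactive
o2: d²=148 > ρ²=53 → inactive
o3: d²=153 > ρ²=53 → inactive
o4: d²=49 ≤ ρ²=53; F_rep = 14·(0,7)/49² = (0.0000,0.0408)
F = F_att + ΣF_rep = (-9.0000,1.5408)
Δp = p'−p = (-0.9000,0.1541); α = Δx/Fx = (-9/10) / (-9) = 1/10
check: Δy/Fy = (151/980) / (151/98) = 1/10 ✓

α = 1/10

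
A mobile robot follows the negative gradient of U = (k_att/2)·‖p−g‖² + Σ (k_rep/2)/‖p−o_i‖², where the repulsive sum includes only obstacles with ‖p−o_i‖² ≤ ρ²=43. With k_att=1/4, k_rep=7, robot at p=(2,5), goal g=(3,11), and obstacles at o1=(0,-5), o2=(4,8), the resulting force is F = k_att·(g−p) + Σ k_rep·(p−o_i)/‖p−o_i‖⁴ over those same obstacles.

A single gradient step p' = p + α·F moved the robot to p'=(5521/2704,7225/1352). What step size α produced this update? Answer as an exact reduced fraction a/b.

F_att = 1/4·(g−p) = 1/4·(1,6) = (0.2500,1.5000)
o1: d²=104 > ρ²=43 → inactive
o2: d²=13 ≤ ρ²=43; F_rep = 7·(-2,-3)/13² = (-0.0828,-0.1243)
F = F_att + ΣF_rep = (0.1672,1.3757)
Δp = p'−p = (0.0418,0.3439); α = Δx/Fx = (113/2704) / (113/676) = 1/4
check: Δy/Fy = (465/1352) / (465/338) = 1/4 ✓

α = 1/4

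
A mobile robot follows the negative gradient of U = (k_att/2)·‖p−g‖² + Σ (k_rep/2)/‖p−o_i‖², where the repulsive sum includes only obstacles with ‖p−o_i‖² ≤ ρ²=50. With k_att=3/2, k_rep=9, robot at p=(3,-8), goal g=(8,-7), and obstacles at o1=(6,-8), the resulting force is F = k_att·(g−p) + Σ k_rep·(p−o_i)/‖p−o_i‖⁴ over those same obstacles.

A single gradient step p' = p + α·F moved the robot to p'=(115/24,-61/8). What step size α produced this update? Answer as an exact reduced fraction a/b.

α = 1/4

F_att = 3/2·(g−p) = 3/2·(5,1) = (7.5000,1.5000)
o1: d²=9 ≤ ρ²=50; F_rep = 9·(-3,0)/9² = (-0.3333,0.0000)
F = F_att + ΣF_rep = (7.1667,1.5000)
Δp = p'−p = (1.7917,0.3750); α = Δx/Fx = (43/24) / (43/6) = 1/4
check: Δy/Fy = (3/8) / (3/2) = 1/4 ✓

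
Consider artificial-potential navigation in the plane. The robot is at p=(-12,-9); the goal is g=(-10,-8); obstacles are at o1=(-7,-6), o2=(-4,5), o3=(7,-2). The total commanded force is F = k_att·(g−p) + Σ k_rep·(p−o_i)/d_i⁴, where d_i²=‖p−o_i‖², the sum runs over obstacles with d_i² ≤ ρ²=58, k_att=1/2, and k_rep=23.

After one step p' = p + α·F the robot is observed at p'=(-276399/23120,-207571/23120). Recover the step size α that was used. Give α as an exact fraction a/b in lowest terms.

α = 1/20

F_att = 1/2·(g−p) = 1/2·(2,1) = (1.0000,0.5000)
o1: d²=34 ≤ ρ²=58; F_rep = 23·(-5,-3)/34² = (-0.0995,-0.0597)
o2: d²=260 > ρ²=58 → inactive
o3: d²=410 > ρ²=58 → inactive
F = F_att + ΣF_rep = (0.9005,0.4403)
Δp = p'−p = (0.0450,0.0220); α = Δx/Fx = (1041/23120) / (1041/1156) = 1/20
check: Δy/Fy = (509/23120) / (509/1156) = 1/20 ✓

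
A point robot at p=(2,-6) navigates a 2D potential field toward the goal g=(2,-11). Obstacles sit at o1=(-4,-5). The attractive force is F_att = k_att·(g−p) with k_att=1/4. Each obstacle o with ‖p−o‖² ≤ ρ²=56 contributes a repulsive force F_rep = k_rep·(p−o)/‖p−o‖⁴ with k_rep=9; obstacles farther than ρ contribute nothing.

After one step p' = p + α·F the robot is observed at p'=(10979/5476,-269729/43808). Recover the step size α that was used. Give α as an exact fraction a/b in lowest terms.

α = 1/8

F_att = 1/4·(g−p) = 1/4·(0,-5) = (0.0000,-1.2500)
o1: d²=37 ≤ ρ²=56; F_rep = 9·(6,-1)/37² = (0.0394,-0.0066)
F = F_att + ΣF_rep = (0.0394,-1.2566)
Δp = p'−p = (0.0049,-0.1571); α = Δx/Fx = (27/5476) / (54/1369) = 1/8
check: Δy/Fy = (-6881/43808) / (-6881/5476) = 1/8 ✓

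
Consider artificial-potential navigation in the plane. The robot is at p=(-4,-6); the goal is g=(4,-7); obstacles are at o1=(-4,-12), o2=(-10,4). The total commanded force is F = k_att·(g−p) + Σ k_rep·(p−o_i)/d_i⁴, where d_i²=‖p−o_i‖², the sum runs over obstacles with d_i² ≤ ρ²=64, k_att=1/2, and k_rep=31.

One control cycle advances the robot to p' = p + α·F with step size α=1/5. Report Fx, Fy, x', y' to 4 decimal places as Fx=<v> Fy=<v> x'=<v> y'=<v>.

Fx=4.0000 Fy=-0.3565 x'=-3.2000 y'=-6.0713

F_att = 1/2·(g−p) = 1/2·(8,-1) = (4.0000,-0.5000)
o1: d²=36 ≤ ρ²=64; F_rep = 31·(0,6)/36² = (0.0000,0.1435)
o2: d²=136 > ρ²=64 → inactive
F = F_att + ΣF_rep = (4.0000,-0.3565)
p' = p + 1/5·F = (-3.2000,-6.0713)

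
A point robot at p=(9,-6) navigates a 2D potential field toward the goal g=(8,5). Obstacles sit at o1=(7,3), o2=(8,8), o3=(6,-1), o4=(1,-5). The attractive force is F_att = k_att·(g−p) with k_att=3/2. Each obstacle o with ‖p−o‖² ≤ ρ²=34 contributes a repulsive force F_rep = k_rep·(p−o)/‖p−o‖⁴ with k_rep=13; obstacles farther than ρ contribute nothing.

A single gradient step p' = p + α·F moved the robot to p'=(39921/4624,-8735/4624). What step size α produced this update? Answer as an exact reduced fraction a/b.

F_att = 3/2·(g−p) = 3/2·(-1,11) = (-1.5000,16.5000)
o1: d²=85 > ρ²=34 → inactive
o2: d²=197 > ρ²=34 → inactive
o3: d²=34 ≤ ρ²=34; F_rep = 13·(3,-5)/34² = (0.0337,-0.0562)
o4: d²=65 > ρ²=34 → inactive
F = F_att + ΣF_rep = (-1.4663,16.4438)
Δp = p'−p = (-0.3666,4.1109); α = Δx/Fx = (-1695/4624) / (-1695/1156) = 1/4
check: Δy/Fy = (19009/4624) / (19009/1156) = 1/4 ✓

α = 1/4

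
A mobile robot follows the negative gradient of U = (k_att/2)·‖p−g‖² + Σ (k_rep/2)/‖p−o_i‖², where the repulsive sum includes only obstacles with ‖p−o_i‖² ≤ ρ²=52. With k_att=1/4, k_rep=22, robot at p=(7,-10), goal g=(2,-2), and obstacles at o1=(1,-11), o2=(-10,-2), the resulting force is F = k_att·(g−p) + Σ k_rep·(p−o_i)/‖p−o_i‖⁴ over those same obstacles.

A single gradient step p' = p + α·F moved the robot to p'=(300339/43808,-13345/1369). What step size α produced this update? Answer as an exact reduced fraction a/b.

F_att = 1/4·(g−p) = 1/4·(-5,8) = (-1.2500,2.0000)
o1: d²=37 ≤ ρ²=52; F_rep = 22·(6,1)/37² = (0.0964,0.0161)
o2: d²=353 > ρ²=52 → inactive
F = F_att + ΣF_rep = (-1.1536,2.0161)
Δp = p'−p = (-0.1442,0.2520); α = Δx/Fx = (-6317/43808) / (-6317/5476) = 1/8
check: Δy/Fy = (345/1369) / (2760/1369) = 1/8 ✓

α = 1/8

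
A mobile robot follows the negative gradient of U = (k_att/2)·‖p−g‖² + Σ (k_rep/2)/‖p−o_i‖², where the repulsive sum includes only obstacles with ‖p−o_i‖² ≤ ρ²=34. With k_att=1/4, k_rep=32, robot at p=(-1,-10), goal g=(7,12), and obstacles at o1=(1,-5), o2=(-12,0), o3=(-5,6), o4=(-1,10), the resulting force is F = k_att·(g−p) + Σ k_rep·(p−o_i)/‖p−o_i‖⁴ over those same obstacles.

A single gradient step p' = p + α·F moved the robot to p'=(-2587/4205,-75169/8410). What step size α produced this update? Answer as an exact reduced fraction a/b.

F_att = 1/4·(g−p) = 1/4·(8,22) = (2.0000,5.5000)
o1: d²=29 ≤ ρ²=34; F_rep = 32·(-2,-5)/29² = (-0.0761,-0.1902)
o2: d²=221 > ρ²=34 → inactive
o3: d²=272 > ρ²=34 → inactive
o4: d²=400 > ρ²=34 → inactive
F = F_att + ΣF_rep = (1.9239,5.3098)
Δp = p'−p = (0.3848,1.0620); α = Δx/Fx = (1618/4205) / (1618/841) = 1/5
check: Δy/Fy = (8931/8410) / (8931/1682) = 1/5 ✓

α = 1/5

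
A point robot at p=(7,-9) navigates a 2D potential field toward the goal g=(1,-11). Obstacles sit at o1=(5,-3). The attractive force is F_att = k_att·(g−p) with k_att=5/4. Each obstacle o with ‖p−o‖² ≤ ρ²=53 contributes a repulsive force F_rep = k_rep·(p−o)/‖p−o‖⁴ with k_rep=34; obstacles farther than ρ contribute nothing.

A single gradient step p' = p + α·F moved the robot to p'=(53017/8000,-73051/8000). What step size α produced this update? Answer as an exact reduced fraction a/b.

α = 1/20

F_att = 5/4·(g−p) = 5/4·(-6,-2) = (-7.5000,-2.5000)
o1: d²=40 ≤ ρ²=53; F_rep = 34·(2,-6)/40² = (0.0425,-0.1275)
F = F_att + ΣF_rep = (-7.4575,-2.6275)
Δp = p'−p = (-0.3729,-0.1314); α = Δx/Fx = (-2983/8000) / (-2983/400) = 1/20
check: Δy/Fy = (-1051/8000) / (-1051/400) = 1/20 ✓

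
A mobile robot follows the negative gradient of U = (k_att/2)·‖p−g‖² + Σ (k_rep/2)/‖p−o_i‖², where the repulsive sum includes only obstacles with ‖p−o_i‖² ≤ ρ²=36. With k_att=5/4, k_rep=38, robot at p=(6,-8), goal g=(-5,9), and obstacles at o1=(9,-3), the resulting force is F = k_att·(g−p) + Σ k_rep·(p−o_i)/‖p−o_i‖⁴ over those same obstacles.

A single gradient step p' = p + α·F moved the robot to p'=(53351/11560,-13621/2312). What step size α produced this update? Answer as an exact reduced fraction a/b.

F_att = 5/4·(g−p) = 5/4·(-11,17) = (-13.7500,21.2500)
o1: d²=34 ≤ ρ²=36; F_rep = 38·(-3,-5)/34² = (-0.0986,-0.1644)
F = F_att + ΣF_rep = (-13.8486,21.0856)
Δp = p'−p = (-1.3849,2.1086); α = Δx/Fx = (-16009/11560) / (-16009/1156) = 1/10
check: Δy/Fy = (4875/2312) / (24375/1156) = 1/10 ✓

α = 1/10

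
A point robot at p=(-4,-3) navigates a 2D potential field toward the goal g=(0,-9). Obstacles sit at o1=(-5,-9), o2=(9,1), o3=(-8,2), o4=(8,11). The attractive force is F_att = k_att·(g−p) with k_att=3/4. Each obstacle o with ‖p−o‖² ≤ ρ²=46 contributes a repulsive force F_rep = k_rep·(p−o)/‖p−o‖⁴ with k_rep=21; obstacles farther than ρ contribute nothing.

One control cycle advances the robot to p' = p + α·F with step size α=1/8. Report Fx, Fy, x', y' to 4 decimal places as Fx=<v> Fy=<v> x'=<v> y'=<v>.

Fx=3.0653 Fy=-4.4704 x'=-3.6168 y'=-3.5588

F_att = 3/4·(g−p) = 3/4·(4,-6) = (3.0000,-4.5000)
o1: d²=37 ≤ ρ²=46; F_rep = 21·(1,6)/37² = (0.0153,0.0920)
o2: d²=185 > ρ²=46 → inactive
o3: d²=41 ≤ ρ²=46; F_rep = 21·(4,-5)/41² = (0.0500,-0.0625)
o4: d²=340 > ρ²=46 → inactive
F = F_att + ΣF_rep = (3.0653,-4.4704)
p' = p + 1/8·F = (-3.6168,-3.5588)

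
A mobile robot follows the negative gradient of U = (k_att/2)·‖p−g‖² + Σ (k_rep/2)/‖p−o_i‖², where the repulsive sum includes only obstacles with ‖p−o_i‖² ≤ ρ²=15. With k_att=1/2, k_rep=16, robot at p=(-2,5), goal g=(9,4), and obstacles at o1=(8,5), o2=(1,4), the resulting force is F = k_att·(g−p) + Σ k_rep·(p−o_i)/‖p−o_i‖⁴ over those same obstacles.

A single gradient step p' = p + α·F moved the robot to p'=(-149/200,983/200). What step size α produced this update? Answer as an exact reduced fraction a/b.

α = 1/4

F_att = 1/2·(g−p) = 1/2·(11,-1) = (5.5000,-0.5000)
o1: d²=100 > ρ²=15 → inactive
o2: d²=10 ≤ ρ²=15; F_rep = 16·(-3,1)/10² = (-0.4800,0.1600)
F = F_att + ΣF_rep = (5.0200,-0.3400)
Δp = p'−p = (1.2550,-0.0850); α = Δx/Fx = (251/200) / (251/50) = 1/4
check: Δy/Fy = (-17/200) / (-17/50) = 1/4 ✓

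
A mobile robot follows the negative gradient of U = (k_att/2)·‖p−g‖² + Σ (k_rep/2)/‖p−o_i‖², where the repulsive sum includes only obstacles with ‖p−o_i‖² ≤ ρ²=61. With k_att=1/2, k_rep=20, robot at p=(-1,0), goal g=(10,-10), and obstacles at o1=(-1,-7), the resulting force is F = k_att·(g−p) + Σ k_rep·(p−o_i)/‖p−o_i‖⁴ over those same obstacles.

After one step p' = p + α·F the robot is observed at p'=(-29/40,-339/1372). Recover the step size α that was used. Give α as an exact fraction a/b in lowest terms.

α = 1/20

F_att = 1/2·(g−p) = 1/2·(11,-10) = (5.5000,-5.0000)
o1: d²=49 ≤ ρ²=61; F_rep = 20·(0,7)/49² = (0.0000,0.0583)
F = F_att + ΣF_rep = (5.5000,-4.9417)
Δp = p'−p = (0.2750,-0.2471); α = Δx/Fx = (11/40) / (11/2) = 1/20
check: Δy/Fy = (-339/1372) / (-1695/343) = 1/20 ✓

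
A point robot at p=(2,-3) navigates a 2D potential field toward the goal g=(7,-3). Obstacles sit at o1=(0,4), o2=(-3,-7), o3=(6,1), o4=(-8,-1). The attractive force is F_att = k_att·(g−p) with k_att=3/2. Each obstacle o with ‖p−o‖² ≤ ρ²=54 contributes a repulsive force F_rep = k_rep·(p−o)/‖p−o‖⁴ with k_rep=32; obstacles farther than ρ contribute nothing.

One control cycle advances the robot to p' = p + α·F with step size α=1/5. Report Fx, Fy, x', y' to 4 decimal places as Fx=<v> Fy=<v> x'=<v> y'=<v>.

F_att = 3/2·(g−p) = 3/2·(5,0) = (7.5000,0.0000)
o1: d²=53 ≤ ρ²=54; F_rep = 32·(2,-7)/53² = (0.0228,-0.0797)
o2: d²=41 ≤ ρ²=54; F_rep = 32·(5,4)/41² = (0.0952,0.0761)
o3: d²=32 ≤ ρ²=54; F_rep = 32·(-4,-4)/32² = (-0.1250,-0.1250)
o4: d²=104 > ρ²=54 → inactive
F = F_att + ΣF_rep = (7.4930,-0.1286)
p' = p + 1/5·F = (3.4986,-3.0257)

Fx=7.4930 Fy=-0.1286 x'=3.4986 y'=-3.0257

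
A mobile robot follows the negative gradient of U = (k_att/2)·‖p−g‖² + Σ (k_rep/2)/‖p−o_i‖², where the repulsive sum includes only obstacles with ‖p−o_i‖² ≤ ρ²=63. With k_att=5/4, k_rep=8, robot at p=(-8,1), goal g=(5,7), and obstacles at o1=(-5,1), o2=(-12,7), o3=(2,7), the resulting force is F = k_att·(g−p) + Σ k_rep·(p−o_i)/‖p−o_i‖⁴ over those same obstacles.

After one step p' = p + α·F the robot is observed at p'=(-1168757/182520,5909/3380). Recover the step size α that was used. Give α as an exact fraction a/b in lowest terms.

α = 1/10

F_att = 5/4·(g−p) = 5/4·(13,6) = (16.2500,7.5000)
o1: d²=9 ≤ ρ²=63; F_rep = 8·(-3,0)/9² = (-0.2963,0.0000)
o2: d²=52 ≤ ρ²=63; F_rep = 8·(4,-6)/52² = (0.0118,-0.0178)
o3: d²=136 > ρ²=63 → inactive
F = F_att + ΣF_rep = (15.9655,7.4822)
Δp = p'−p = (1.5966,0.7482); α = Δx/Fx = (291403/182520) / (291403/18252) = 1/10
check: Δy/Fy = (2529/3380) / (2529/338) = 1/10 ✓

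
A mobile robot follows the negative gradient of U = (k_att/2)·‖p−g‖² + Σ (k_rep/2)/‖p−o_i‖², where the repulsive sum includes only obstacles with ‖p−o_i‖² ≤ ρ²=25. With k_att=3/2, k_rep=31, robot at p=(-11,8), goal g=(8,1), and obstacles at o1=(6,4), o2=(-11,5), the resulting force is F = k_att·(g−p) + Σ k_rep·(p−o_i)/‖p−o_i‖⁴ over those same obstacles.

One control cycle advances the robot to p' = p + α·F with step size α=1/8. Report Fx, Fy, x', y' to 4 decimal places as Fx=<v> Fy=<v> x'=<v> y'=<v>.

Fx=28.5000 Fy=-9.3519 x'=-7.4375 y'=6.8310

F_att = 3/2·(g−p) = 3/2·(19,-7) = (28.5000,-10.5000)
o1: d²=305 > ρ²=25 → inactive
o2: d²=9 ≤ ρ²=25; F_rep = 31·(0,3)/9² = (0.0000,1.1481)
F = F_att + ΣF_rep = (28.5000,-9.3519)
p' = p + 1/8·F = (-7.4375,6.8310)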